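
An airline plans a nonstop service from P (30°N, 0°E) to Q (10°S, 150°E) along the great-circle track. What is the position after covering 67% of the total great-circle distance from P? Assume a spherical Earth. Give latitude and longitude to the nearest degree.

≈ (21°N, 112°E)

From cos δ = sin φ₁ sin φ₂ + cos φ₁ cos φ₂ cos Δλ, the central angle is δ ≈ 2.542 rad (145.6°).
Interpolate at f = 0.67 with slerp weights a = sin((1−f)δ)/sin δ ≈ 1.318, b = sin(fδ)/sin δ ≈ 1.756.
p = a·p₁ + b·p₂ ≈ (-0.357, 0.865, 0.354); φ = arcsin(p_z) ≈ 20.73°, λ = atan2(p_y, p_x) ≈ 112.41°.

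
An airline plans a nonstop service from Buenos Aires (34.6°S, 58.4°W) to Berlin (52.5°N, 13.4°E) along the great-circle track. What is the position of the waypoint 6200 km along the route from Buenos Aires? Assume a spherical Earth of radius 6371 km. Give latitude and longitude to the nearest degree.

Write both endpoints as unit vectors p₁, p₂ with components (cos φ cos λ, cos φ sin λ, sin φ).
The central angle between the endpoints is δ = arccos(p₁·p₂) ≈ 1.869 rad (107.1°). The total great-circle distance is δ·R ≈ 1.869 × 6371 ≈ 11909 km, so the target fraction is f = 6200/11909 ≈ 0.521.
Interpolate at f ≈ 0.521 with slerp weights a = sin((1−f)δ)/sin δ ≈ 0.817, b = sin(fδ)/sin δ ≈ 0.865.
p = a·p₁ + b·p₂ ≈ (0.865, -0.451, 0.222); φ = arcsin(p_z) ≈ 12.84°, λ = atan2(p_y, p_x) ≈ -27.54°.

≈ 13°N, 28°W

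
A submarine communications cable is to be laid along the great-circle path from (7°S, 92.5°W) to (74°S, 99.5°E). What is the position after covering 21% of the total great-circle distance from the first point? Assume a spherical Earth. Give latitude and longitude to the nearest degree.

≈ (28°S, 94°W)

From cos δ = sin φ₁ sin φ₂ + cos φ₁ cos φ₂ cos Δλ, the central angle is δ ≈ 1.722 rad (98.7°).
Interpolate at f = 0.21 with slerp weights a = sin((1−f)δ)/sin δ ≈ 0.989, b = sin(fδ)/sin δ ≈ 0.358.
p = a·p₁ + b·p₂ ≈ (-0.059, -0.884, -0.465); φ = arcsin(p_z) ≈ -27.68°, λ = atan2(p_y, p_x) ≈ -93.83°.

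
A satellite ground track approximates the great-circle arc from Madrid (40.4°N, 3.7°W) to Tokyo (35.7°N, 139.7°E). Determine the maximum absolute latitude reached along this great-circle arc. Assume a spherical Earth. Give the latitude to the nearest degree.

≈ 68°N

The great circle lies in the plane with unit normal n̂ = (p₁ × p₂)/|p₁ × p₂|.
Here n̂_z ≈ +0.371; the vertex latitude is φ_max = arccos|n̂_z| ≈ 68.2°.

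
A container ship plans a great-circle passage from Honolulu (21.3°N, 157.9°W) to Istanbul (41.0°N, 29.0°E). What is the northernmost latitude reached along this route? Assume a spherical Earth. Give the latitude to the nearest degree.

≈ 85°N

The great circle lies in the plane with unit normal n̂ = (p₁ × p₂)/|p₁ × p₂|.
Here n̂_z ≈ -0.095; the vertex latitude is φ_max = arccos|n̂_z| ≈ 84.5°.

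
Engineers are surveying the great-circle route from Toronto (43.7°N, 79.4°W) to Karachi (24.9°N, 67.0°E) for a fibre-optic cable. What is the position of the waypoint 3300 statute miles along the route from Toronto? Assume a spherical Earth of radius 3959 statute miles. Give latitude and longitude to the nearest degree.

≈ 67°N, 3°E

Convert each endpoint to a unit vector on the sphere (x = cos φ cos λ, y = cos φ sin λ, z = sin φ).
The central angle between the endpoints is δ = arccos(p₁·p₂) ≈ 1.829 rad (104.8°). The total great-circle distance is δ·R ≈ 1.829 × 3959 ≈ 7241 mi, so the target fraction is f = 3300/7241 ≈ 0.456.
Interpolate at f ≈ 0.456 with slerp weights a = sin((1−f)δ)/sin δ ≈ 0.868, b = sin(fδ)/sin δ ≈ 0.766.
p = a·p₁ + b·p₂ ≈ (0.387, 0.023, 0.922); φ = arcsin(p_z) ≈ 67.20°, λ = atan2(p_y, p_x) ≈ 3.35°.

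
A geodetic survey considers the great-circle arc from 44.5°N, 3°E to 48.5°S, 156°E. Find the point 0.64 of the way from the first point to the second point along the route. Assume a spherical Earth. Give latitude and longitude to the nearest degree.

From cos δ = sin φ₁ sin φ₂ + cos φ₁ cos φ₂ cos Δλ, the central angle is δ ≈ 2.812 rad (161.1°).
Interpolate at f = 0.64 with slerp weights a = sin((1−f)δ)/sin δ ≈ 2.617, b = sin(fδ)/sin δ ≈ 3.006.
p = a·p₁ + b·p₂ ≈ (0.045, 0.908, -0.417); φ = arcsin(p_z) ≈ -24.64°, λ = atan2(p_y, p_x) ≈ 87.19°.

≈ 25°S, 87°E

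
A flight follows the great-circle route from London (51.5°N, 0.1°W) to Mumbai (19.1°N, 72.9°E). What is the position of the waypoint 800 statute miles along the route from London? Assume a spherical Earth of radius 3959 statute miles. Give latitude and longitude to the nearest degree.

Convert each endpoint to a unit vector on the sphere (x = cos φ cos λ, y = cos φ sin λ, z = sin φ).
The central angle between the endpoints is δ = arccos(p₁·p₂) ≈ 1.128 rad (64.7°). The total great-circle distance is δ·R ≈ 1.128 × 3959 ≈ 4467 mi, so the target fraction is f = 800/4467 ≈ 0.179.
Interpolate at f ≈ 0.179 with slerp weights a = sin((1−f)δ)/sin δ ≈ 0.885, b = sin(fδ)/sin δ ≈ 0.222.
p = a·p₁ + b·p₂ ≈ (0.612, 0.200, 0.765); φ = arcsin(p_z) ≈ 49.90°, λ = atan2(p_y, p_x) ≈ 18.05°.

≈ (50°N, 18°E)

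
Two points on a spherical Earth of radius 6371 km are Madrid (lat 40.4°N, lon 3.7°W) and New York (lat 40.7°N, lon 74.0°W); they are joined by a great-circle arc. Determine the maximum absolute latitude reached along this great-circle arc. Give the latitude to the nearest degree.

The great circle lies in the plane with unit normal n̂ = (p₁ × p₂)/|p₁ × p₂|.
Here n̂_z ≈ -0.691; the vertex latitude is φ_max = arccos|n̂_z| ≈ 46.3°.

≈ 46°N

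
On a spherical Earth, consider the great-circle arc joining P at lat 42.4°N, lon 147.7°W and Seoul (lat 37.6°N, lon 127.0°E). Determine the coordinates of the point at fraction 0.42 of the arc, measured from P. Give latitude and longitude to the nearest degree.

≈ lat 49°N, lon 175°E

Convert each endpoint to a unit vector on the sphere (x = cos φ cos λ, y = cos φ sin λ, z = sin φ).
The central angle between the endpoints is δ = arccos(p₁·p₂) ≈ 1.094 rad (62.7°).
Interpolate at f = 0.42 with slerp weights a = sin((1−f)δ)/sin δ ≈ 0.667, b = sin(fδ)/sin δ ≈ 0.499.
p = a·p₁ + b·p₂ ≈ (-0.654, 0.053, 0.754); φ = arcsin(p_z) ≈ 48.97°, λ = atan2(p_y, p_x) ≈ 175.41°.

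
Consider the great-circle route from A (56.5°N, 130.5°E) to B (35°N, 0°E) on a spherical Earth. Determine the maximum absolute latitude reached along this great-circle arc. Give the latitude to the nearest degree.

≈ 70°N

The great circle lies in the plane with unit normal n̂ = (p₁ × p₂)/|p₁ × p₂|.
Here n̂_z ≈ -0.350; the vertex latitude is φ_max = arccos|n̂_z| ≈ 69.5°.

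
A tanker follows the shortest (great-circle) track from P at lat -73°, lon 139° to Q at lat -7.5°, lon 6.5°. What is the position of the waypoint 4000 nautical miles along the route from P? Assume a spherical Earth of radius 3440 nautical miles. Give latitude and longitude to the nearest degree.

≈ lat -34°, lon 13°

The haversine formula gives a central angle δ ≈ 1.642 rad (94.1°) between the endpoints. The total great-circle distance is δ·R ≈ 1.642 × 3440 ≈ 5648 nmi, so the target fraction is f = 4000/5648 ≈ 0.708.
Interpolate at f ≈ 0.708 with slerp weights a = sin((1−f)δ)/sin δ ≈ 0.462, b = sin(fδ)/sin δ ≈ 0.920.
p = a·p₁ + b·p₂ ≈ (0.805, 0.192, -0.562); φ = arcsin(p_z) ≈ -34.20°, λ = atan2(p_y, p_x) ≈ 13.42°.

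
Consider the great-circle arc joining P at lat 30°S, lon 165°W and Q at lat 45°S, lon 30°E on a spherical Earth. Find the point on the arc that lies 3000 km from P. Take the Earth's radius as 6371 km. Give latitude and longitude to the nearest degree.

≈ lat 56°S, lon 174°W

Write both endpoints as unit vectors p₁, p₂ with components (cos φ cos λ, cos φ sin λ, sin φ).
The central angle between the endpoints is δ = arccos(p₁·p₂) ≈ 1.811 rad (103.8°). The total great-circle distance is δ·R ≈ 1.811 × 6371 ≈ 11538 km, so the target fraction is f = 3000/11538 ≈ 0.260.
Interpolate at f ≈ 0.260 with slerp weights a = sin((1−f)δ)/sin δ ≈ 1.002, b = sin(fδ)/sin δ ≈ 0.467.
p = a·p₁ + b·p₂ ≈ (-0.552, -0.060, -0.831); φ = arcsin(p_z) ≈ -56.25°, λ = atan2(p_y, p_x) ≈ -173.85°.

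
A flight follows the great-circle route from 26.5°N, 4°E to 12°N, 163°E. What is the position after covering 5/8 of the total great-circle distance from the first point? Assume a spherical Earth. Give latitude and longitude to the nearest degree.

≈ 54°N, 125°E

Convert each endpoint to a unit vector on the sphere (x = cos φ cos λ, y = cos φ sin λ, z = sin φ).
The central angle between the endpoints is δ = arccos(p₁·p₂) ≈ 2.381 rad (136.4°).
Interpolate at f = 5/8 with slerp weights a = sin((1−f)δ)/sin δ ≈ 1.130, b = sin(fδ)/sin δ ≈ 1.446.
p = a·p₁ + b·p₂ ≈ (-0.344, 0.484, 0.805); φ = arcsin(p_z) ≈ 53.59°, λ = atan2(p_y, p_x) ≈ 125.37°.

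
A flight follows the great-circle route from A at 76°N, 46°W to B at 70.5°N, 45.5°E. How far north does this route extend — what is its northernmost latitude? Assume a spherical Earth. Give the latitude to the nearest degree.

≈ 79°N

The great circle lies in the plane with unit normal n̂ = (p₁ × p₂)/|p₁ × p₂|.
Here n̂_z ≈ +0.197; the vertex latitude is φ_max = arccos|n̂_z| ≈ 78.6°.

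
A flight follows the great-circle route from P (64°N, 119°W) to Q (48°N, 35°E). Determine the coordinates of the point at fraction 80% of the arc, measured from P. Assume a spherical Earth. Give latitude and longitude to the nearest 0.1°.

Write both endpoints as unit vectors p₁, p₂ with components (cos φ cos λ, cos φ sin λ, sin φ).
The central angle between the endpoints is δ = arccos(p₁·p₂) ≈ 1.155 rad (66.2°).
Interpolate at f = 0.80 with slerp weights a = sin((1−f)δ)/sin δ ≈ 0.250, b = sin(fδ)/sin δ ≈ 0.872.
p = a·p₁ + b·p₂ ≈ (0.425, 0.239, 0.873); φ = arcsin(p_z) ≈ 60.83°, λ = atan2(p_y, p_x) ≈ 29.34°.

≈ (60.8°N, 29.3°E)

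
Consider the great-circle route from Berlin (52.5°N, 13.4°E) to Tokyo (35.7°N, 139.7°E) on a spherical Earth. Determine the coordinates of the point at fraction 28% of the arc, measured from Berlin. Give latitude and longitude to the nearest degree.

≈ (65°N, 50°E)

Write both endpoints as unit vectors p₁, p₂ with components (cos φ cos λ, cos φ sin λ, sin φ).
The central angle between the endpoints is δ = arccos(p₁·p₂) ≈ 1.400 rad (80.2°).
Interpolate at f = 0.28 with slerp weights a = sin((1−f)δ)/sin δ ≈ 0.858, b = sin(fδ)/sin δ ≈ 0.388.
p = a·p₁ + b·p₂ ≈ (0.268, 0.325, 0.907); φ = arcsin(p_z) ≈ 65.10°, λ = atan2(p_y, p_x) ≈ 50.45°.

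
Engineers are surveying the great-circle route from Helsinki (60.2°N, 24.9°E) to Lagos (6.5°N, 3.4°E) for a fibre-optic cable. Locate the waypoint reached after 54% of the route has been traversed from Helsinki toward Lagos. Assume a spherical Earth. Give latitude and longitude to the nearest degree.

From cos δ = sin φ₁ sin φ₂ + cos φ₁ cos φ₂ cos Δλ, the central angle is δ ≈ 0.979 rad (56.1°).
Interpolate at f = 0.54 with slerp weights a = sin((1−f)δ)/sin δ ≈ 0.524, b = sin(fδ)/sin δ ≈ 0.608.
p = a·p₁ + b·p₂ ≈ (0.839, 0.146, 0.524); φ = arcsin(p_z) ≈ 31.60°, λ = atan2(p_y, p_x) ≈ 9.84°.

≈ (32°N, 10°E)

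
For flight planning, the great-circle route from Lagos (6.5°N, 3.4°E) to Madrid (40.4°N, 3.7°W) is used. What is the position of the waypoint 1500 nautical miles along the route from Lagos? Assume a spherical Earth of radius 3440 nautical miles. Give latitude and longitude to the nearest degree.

≈ 31°N, 1°W

The haversine formula gives a central angle δ ≈ 0.602 rad (34.5°) between the endpoints. The total great-circle distance is δ·R ≈ 0.602 × 3440 ≈ 2071 nmi, so the target fraction is f = 1500/2071 ≈ 0.724.
Interpolate at f ≈ 0.724 with slerp weights a = sin((1−f)δ)/sin δ ≈ 0.292, b = sin(fδ)/sin δ ≈ 0.746.
p = a·p₁ + b·p₂ ≈ (0.856, -0.019, 0.516); φ = arcsin(p_z) ≈ 31.09°, λ = atan2(p_y, p_x) ≈ -1.30°.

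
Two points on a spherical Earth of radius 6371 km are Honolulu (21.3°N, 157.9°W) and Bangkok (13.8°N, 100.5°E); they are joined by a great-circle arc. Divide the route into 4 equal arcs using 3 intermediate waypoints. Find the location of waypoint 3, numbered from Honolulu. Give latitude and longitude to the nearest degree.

≈ (22°N, 124°E)

The haversine formula gives a central angle δ ≈ 1.666 rad (95.5°) between the endpoints.
Interpolate at f = 3/4 with slerp weights a = sin((1−f)δ)/sin δ ≈ 0.406, b = sin(fδ)/sin δ ≈ 0.953.
p = a·p₁ + b·p₂ ≈ (-0.520, 0.768, 0.375); φ = arcsin(p_z) ≈ 22.03°, λ = atan2(p_y, p_x) ≈ 124.09°.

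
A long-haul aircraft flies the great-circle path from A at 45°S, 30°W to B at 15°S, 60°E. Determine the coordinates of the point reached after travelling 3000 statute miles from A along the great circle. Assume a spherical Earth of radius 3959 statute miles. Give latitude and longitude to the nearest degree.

≈ 37°S, 28°E

The haversine formula gives a central angle δ ≈ 1.387 rad (79.5°) between the endpoints. The total great-circle distance is δ·R ≈ 1.387 × 3959 ≈ 5490 mi, so the target fraction is f = 3000/5490 ≈ 0.546.
Interpolate at f ≈ 0.546 with slerp weights a = sin((1−f)δ)/sin δ ≈ 0.598, b = sin(fδ)/sin δ ≈ 0.699.
p = a·p₁ + b·p₂ ≈ (0.704, 0.373, -0.604); φ = arcsin(p_z) ≈ -37.16°, λ = atan2(p_y, p_x) ≈ 27.93°.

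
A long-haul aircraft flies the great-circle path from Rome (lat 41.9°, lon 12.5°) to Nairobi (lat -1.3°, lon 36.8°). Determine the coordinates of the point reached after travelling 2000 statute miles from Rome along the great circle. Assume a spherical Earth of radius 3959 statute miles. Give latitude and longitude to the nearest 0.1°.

≈ lat 16.5°, lon 28.6°

Write both endpoints as unit vectors p₁, p₂ with components (cos φ cos λ, cos φ sin λ, sin φ).
The central angle between the endpoints is δ = arccos(p₁·p₂) ≈ 0.846 rad (48.5°). The total great-circle distance is δ·R ≈ 0.846 × 3959 ≈ 3349 mi, so the target fraction is f = 2000/3349 ≈ 0.597.
Interpolate at f ≈ 0.597 with slerp weights a = sin((1−f)δ)/sin δ ≈ 0.446, b = sin(fδ)/sin δ ≈ 0.647.
p = a·p₁ + b·p₂ ≈ (0.842, 0.459, 0.283); φ = arcsin(p_z) ≈ 16.47°, λ = atan2(p_y, p_x) ≈ 28.60°.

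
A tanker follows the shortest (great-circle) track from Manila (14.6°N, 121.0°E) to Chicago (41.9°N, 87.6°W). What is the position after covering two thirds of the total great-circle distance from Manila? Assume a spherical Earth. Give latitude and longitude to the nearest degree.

≈ (67°N, 144°W)

Write both endpoints as unit vectors p₁, p₂ with components (cos φ cos λ, cos φ sin λ, sin φ).
The central angle between the endpoints is δ = arccos(p₁·p₂) ≈ 2.053 rad (117.6°).
Interpolate at f = 2/3 with slerp weights a = sin((1−f)δ)/sin δ ≈ 0.714, b = sin(fδ)/sin δ ≈ 1.106.
p = a·p₁ + b·p₂ ≈ (-0.321, -0.230, 0.919); φ = arcsin(p_z) ≈ 66.71°, λ = atan2(p_y, p_x) ≈ -144.35°.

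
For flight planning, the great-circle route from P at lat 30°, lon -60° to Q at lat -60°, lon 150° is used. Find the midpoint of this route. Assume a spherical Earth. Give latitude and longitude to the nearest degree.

Write both endpoints as unit vectors p₁, p₂ with components (cos φ cos λ, cos φ sin λ, sin φ).
The central angle between the endpoints is δ = arccos(p₁·p₂) ≈ 2.512 rad (143.9°).
Interpolate at f = 1/2 with slerp weights a = sin((1−f)δ)/sin δ ≈ 1.614, b = sin(fδ)/sin δ ≈ 1.614.
p = a·p₁ + b·p₂ ≈ (0.000, -0.807, -0.591); φ = arcsin(p_z) ≈ -36.21°, λ = atan2(p_y, p_x) ≈ -90.00°.

≈ lat -36°, lon -90°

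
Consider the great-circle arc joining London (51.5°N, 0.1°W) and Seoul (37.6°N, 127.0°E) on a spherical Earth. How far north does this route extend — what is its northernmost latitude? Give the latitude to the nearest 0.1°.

The great circle lies in the plane with unit normal n̂ = (p₁ × p₂)/|p₁ × p₂|.
Here n̂_z ≈ +0.400; the vertex latitude is φ_max = arccos|n̂_z| ≈ 66.4°.
Check via Clairaut: cos φ_max = |cos φ₁| · sin C = cos(51.5°)·sin(40.0°) ≈ 0.400, again giving ≈ 66.4°.

≈ 66.4°N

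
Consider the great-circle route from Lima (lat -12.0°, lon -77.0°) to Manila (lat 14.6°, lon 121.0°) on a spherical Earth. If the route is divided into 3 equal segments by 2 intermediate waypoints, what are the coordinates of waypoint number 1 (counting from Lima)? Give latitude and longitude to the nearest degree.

≈ lat 1°, lon -130°

Convert each endpoint to a unit vector on the sphere (x = cos φ cos λ, y = cos φ sin λ, z = sin φ).
The central angle between the endpoints is δ = arccos(p₁·p₂) ≈ 2.833 rad (162.3°).
Interpolate at f = 1/3 with slerp weights a = sin((1−f)δ)/sin δ ≈ 3.124, b = sin(fδ)/sin δ ≈ 2.664.
p = a·p₁ + b·p₂ ≈ (-0.640, -0.768, 0.022); φ = arcsin(p_z) ≈ 1.26°, λ = atan2(p_y, p_x) ≈ -129.82°.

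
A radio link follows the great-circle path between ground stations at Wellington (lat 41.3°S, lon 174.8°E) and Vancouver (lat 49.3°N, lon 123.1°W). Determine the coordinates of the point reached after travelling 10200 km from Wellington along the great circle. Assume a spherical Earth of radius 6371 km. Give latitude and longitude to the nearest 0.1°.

≈ lat 38.4°N, lon 135.4°W

From cos δ = sin φ₁ sin φ₂ + cos φ₁ cos φ₂ cos Δλ, the central angle is δ ≈ 1.845 rad (105.7°). The total great-circle distance is δ·R ≈ 1.845 × 6371 ≈ 11757 km, so the target fraction is f = 10200/11757 ≈ 0.868.
Interpolate at f ≈ 0.868 with slerp weights a = sin((1−f)δ)/sin δ ≈ 0.251, b = sin(fδ)/sin δ ≈ 1.038.
p = a·p₁ + b·p₂ ≈ (-0.558, -0.550, 0.621); φ = arcsin(p_z) ≈ 38.42°, λ = atan2(p_y, p_x) ≈ -135.40°.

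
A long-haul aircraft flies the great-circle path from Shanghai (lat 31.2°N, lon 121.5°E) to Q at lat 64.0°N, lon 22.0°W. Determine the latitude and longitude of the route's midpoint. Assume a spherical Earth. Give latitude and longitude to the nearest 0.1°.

≈ lat 68.2°N, lon 94.1°E

Write both endpoints as unit vectors p₁, p₂ with components (cos φ cos λ, cos φ sin λ, sin φ).
The central angle between the endpoints is δ = arccos(p₁·p₂) ≈ 1.406 rad (80.6°).
Interpolate at f = 1/2 with slerp weights a = sin((1−f)δ)/sin δ ≈ 0.655, b = sin(fδ)/sin δ ≈ 0.655.
p = a·p₁ + b·p₂ ≈ (-0.027, 0.370, 0.929); φ = arcsin(p_z) ≈ 68.20°, λ = atan2(p_y, p_x) ≈ 94.10°.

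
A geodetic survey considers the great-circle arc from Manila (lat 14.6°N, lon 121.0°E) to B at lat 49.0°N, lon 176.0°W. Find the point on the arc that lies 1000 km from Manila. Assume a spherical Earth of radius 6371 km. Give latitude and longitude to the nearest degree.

Convert each endpoint to a unit vector on the sphere (x = cos φ cos λ, y = cos φ sin λ, z = sin φ).
The central angle between the endpoints is δ = arccos(p₁·p₂) ≈ 1.072 rad (61.4°). The total great-circle distance is δ·R ≈ 1.072 × 6371 ≈ 6829 km, so the target fraction is f = 1000/6829 ≈ 0.146.
Interpolate at f ≈ 0.146 with slerp weights a = sin((1−f)δ)/sin δ ≈ 0.903, b = sin(fδ)/sin δ ≈ 0.178.
p = a·p₁ + b·p₂ ≈ (-0.566, 0.740, 0.362); φ = arcsin(p_z) ≈ 21.21°, λ = atan2(p_y, p_x) ≈ 127.41°.

≈ lat 21°N, lon 127°E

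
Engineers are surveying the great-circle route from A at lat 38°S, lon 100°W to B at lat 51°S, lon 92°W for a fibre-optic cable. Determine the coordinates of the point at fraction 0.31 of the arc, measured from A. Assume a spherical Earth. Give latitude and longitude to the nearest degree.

Convert each endpoint to a unit vector on the sphere (x = cos φ cos λ, y = cos φ sin λ, z = sin φ).
The central angle between the endpoints is δ = arccos(p₁·p₂) ≈ 0.247 rad (14.2°).
Interpolate at f = 0.31 with slerp weights a = sin((1−f)δ)/sin δ ≈ 0.694, b = sin(fδ)/sin δ ≈ 0.313.
p = a·p₁ + b·p₂ ≈ (-0.102, -0.735, -0.670); φ = arcsin(p_z) ≈ -42.09°, λ = atan2(p_y, p_x) ≈ -97.88°.

≈ lat 42°S, lon 98°W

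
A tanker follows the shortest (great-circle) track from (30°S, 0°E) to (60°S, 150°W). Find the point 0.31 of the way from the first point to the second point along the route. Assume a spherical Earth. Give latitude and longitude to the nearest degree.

Write both endpoints as unit vectors p₁, p₂ with components (cos φ cos λ, cos φ sin λ, sin φ).
The central angle between the endpoints is δ = arccos(p₁·p₂) ≈ 1.513 rad (86.7°).
Interpolate at f = 0.31 with slerp weights a = sin((1−f)δ)/sin δ ≈ 0.866, b = sin(fδ)/sin δ ≈ 0.453.
p = a·p₁ + b·p₂ ≈ (0.554, -0.113, -0.825); φ = arcsin(p_z) ≈ -55.58°, λ = atan2(p_y, p_x) ≈ -11.55°.

≈ (56°S, 12°W)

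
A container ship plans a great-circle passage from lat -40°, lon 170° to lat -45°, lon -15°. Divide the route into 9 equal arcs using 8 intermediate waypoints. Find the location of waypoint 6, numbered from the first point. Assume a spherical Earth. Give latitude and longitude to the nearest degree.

≈ lat -76°, lon -24°

Write both endpoints as unit vectors p₁, p₂ with components (cos φ cos λ, cos φ sin λ, sin φ).
The central angle between the endpoints is δ = arccos(p₁·p₂) ≈ 1.656 rad (94.9°).
Interpolate at f = 6/9 with slerp weights a = sin((1−f)δ)/sin δ ≈ 0.526, b = sin(fδ)/sin δ ≈ 0.896.
p = a·p₁ + b·p₂ ≈ (0.215, -0.094, -0.972); φ = arcsin(p_z) ≈ -76.42°, λ = atan2(p_y, p_x) ≈ -23.61°.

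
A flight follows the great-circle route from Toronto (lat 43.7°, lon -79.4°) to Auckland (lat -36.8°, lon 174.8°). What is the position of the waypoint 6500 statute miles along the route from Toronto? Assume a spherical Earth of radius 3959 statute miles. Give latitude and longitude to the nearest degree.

≈ lat -17°, lon -158°

Convert each endpoint to a unit vector on the sphere (x = cos φ cos λ, y = cos φ sin λ, z = sin φ).
The central angle between the endpoints is δ = arccos(p₁·p₂) ≈ 2.179 rad (124.9°). The total great-circle distance is δ·R ≈ 2.179 × 3959 ≈ 8627 mi, so the target fraction is f = 6500/8627 ≈ 0.753.
Interpolate at f ≈ 0.753 with slerp weights a = sin((1−f)δ)/sin δ ≈ 0.624, b = sin(fδ)/sin δ ≈ 1.216.
p = a·p₁ + b·p₂ ≈ (-0.886, -0.355, -0.297); φ = arcsin(p_z) ≈ -17.29°, λ = atan2(p_y, p_x) ≈ -158.17°.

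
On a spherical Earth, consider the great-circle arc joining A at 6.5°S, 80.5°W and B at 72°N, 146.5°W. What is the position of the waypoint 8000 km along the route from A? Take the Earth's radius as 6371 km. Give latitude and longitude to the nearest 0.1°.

Write both endpoints as unit vectors p₁, p₂ with components (cos φ cos λ, cos φ sin λ, sin φ).
The central angle between the endpoints is δ = arccos(p₁·p₂) ≈ 1.554 rad (89.0°). The total great-circle distance is δ·R ≈ 1.554 × 6371 ≈ 9898 km, so the target fraction is f = 8000/9898 ≈ 0.808.
Interpolate at f ≈ 0.808 with slerp weights a = sin((1−f)δ)/sin δ ≈ 0.294, b = sin(fδ)/sin δ ≈ 0.951.
p = a·p₁ + b·p₂ ≈ (-0.197, -0.450, 0.871); φ = arcsin(p_z) ≈ 60.59°, λ = atan2(p_y, p_x) ≈ -113.64°.

≈ 60.6°N, 113.6°W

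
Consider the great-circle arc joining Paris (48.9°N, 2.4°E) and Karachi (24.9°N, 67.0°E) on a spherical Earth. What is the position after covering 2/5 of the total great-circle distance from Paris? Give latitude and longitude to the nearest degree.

Convert each endpoint to a unit vector on the sphere (x = cos φ cos λ, y = cos φ sin λ, z = sin φ).
The central angle between the endpoints is δ = arccos(p₁·p₂) ≈ 0.961 rad (55.0°).
Interpolate at f = 2/5 with slerp weights a = sin((1−f)δ)/sin δ ≈ 0.665, b = sin(fδ)/sin δ ≈ 0.457.
p = a·p₁ + b·p₂ ≈ (0.599, 0.400, 0.694); φ = arcsin(p_z) ≈ 43.92°, λ = atan2(p_y, p_x) ≈ 33.75°.

≈ (44°N, 34°E)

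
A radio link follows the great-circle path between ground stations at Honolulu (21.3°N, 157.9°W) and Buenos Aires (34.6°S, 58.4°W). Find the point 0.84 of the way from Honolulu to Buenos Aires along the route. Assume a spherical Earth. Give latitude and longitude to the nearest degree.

≈ 29°S, 78°W

The haversine formula gives a central angle δ ≈ 1.910 rad (109.4°) between the endpoints.
Interpolate at f = 0.84 with slerp weights a = sin((1−f)δ)/sin δ ≈ 0.319, b = sin(fδ)/sin δ ≈ 1.060.
p = a·p₁ + b·p₂ ≈ (0.182, -0.855, -0.486); φ = arcsin(p_z) ≈ -29.07°, λ = atan2(p_y, p_x) ≈ -78.00°.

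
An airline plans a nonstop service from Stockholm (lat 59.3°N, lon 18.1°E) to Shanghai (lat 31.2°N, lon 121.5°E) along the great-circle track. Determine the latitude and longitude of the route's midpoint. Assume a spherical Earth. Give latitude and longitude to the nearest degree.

Convert each endpoint to a unit vector on the sphere (x = cos φ cos λ, y = cos φ sin λ, z = sin φ).
The central angle between the endpoints is δ = arccos(p₁·p₂) ≈ 1.219 rad (69.9°).
Interpolate at f = 1/2 with slerp weights a = sin((1−f)δ)/sin δ ≈ 0.610, b = sin(fδ)/sin δ ≈ 0.610.
p = a·p₁ + b·p₂ ≈ (0.023, 0.542, 0.840); φ = arcsin(p_z) ≈ 57.18°, λ = atan2(p_y, p_x) ≈ 87.53°.

≈ lat 57°N, lon 88°E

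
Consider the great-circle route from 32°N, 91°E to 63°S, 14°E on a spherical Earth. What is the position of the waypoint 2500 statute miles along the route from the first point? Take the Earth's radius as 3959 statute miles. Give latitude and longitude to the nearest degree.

≈ 1°S, 75°E

The haversine formula gives a central angle δ ≈ 1.967 rad (112.7°) between the endpoints. The total great-circle distance is δ·R ≈ 1.967 × 3959 ≈ 7786 mi, so the target fraction is f = 2500/7786 ≈ 0.321.
Interpolate at f ≈ 0.321 with slerp weights a = sin((1−f)δ)/sin δ ≈ 1.054, b = sin(fδ)/sin δ ≈ 0.640.
p = a·p₁ + b·p₂ ≈ (0.266, 0.964, -0.012); φ = arcsin(p_z) ≈ -0.67°, λ = atan2(p_y, p_x) ≈ 74.56°.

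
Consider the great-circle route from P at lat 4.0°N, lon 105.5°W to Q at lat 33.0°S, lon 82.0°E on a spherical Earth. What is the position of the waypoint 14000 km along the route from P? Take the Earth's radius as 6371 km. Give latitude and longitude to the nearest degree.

≈ lat 56°S, lon 93°E

Convert each endpoint to a unit vector on the sphere (x = cos φ cos λ, y = cos φ sin λ, z = sin φ).
The central angle between the endpoints is δ = arccos(p₁·p₂) ≈ 2.621 rad (150.2°). The total great-circle distance is δ·R ≈ 2.621 × 6371 ≈ 16698 km, so the target fraction is f = 14000/16698 ≈ 0.838.
Interpolate at f ≈ 0.838 with slerp weights a = sin((1−f)δ)/sin δ ≈ 0.826, b = sin(fδ)/sin δ ≈ 1.628.
p = a·p₁ + b·p₂ ≈ (-0.030, 0.558, -0.829); φ = arcsin(p_z) ≈ -56.01°, λ = atan2(p_y, p_x) ≈ 93.09°.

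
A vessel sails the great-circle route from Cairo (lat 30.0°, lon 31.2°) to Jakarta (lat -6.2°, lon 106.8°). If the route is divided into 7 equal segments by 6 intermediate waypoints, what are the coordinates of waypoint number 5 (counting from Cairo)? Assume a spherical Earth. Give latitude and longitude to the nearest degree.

Convert each endpoint to a unit vector on the sphere (x = cos φ cos λ, y = cos φ sin λ, z = sin φ).
The central angle between the endpoints is δ = arccos(p₁·p₂) ≈ 1.410 rad (80.8°).
Interpolate at f = 5/7 with slerp weights a = sin((1−f)δ)/sin δ ≈ 0.397, b = sin(fδ)/sin δ ≈ 0.856.
p = a·p₁ + b·p₂ ≈ (0.048, 0.993, 0.106); φ = arcsin(p_z) ≈ 6.09°, λ = atan2(p_y, p_x) ≈ 87.22°.

≈ lat 6°, lon 87°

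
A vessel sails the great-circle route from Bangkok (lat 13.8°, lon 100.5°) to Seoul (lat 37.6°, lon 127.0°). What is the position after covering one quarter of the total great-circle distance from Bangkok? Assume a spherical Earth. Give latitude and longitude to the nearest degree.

Convert each endpoint to a unit vector on the sphere (x = cos φ cos λ, y = cos φ sin λ, z = sin φ).
The central angle between the endpoints is δ = arccos(p₁·p₂) ≈ 0.584 rad (33.5°).
Interpolate at f = 1/4 with slerp weights a = sin((1−f)δ)/sin δ ≈ 0.769, b = sin(fδ)/sin δ ≈ 0.264.
p = a·p₁ + b·p₂ ≈ (-0.262, 0.902, 0.344); φ = arcsin(p_z) ≈ 20.15°, λ = atan2(p_y, p_x) ≈ 106.20°.

≈ lat 20°, lon 106°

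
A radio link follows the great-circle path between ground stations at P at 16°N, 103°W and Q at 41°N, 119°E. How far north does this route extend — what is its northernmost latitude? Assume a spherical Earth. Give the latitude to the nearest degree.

The great circle lies in the plane with unit normal n̂ = (p₁ × p₂)/|p₁ × p₂|.
Here n̂_z ≈ -0.520; the vertex latitude is φ_max = arccos|n̂_z| ≈ 58.7°.
Check via Clairaut: cos φ_max = |cos φ₁| · sin C = cos(16.0°)·sin(32.7°) ≈ 0.520, again giving ≈ 58.7°.

≈ 59°N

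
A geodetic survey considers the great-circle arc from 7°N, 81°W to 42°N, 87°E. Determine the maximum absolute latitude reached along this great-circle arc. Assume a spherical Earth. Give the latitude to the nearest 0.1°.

The great circle lies in the plane with unit normal n̂ = (p₁ × p₂)/|p₁ × p₂|.
Here n̂_z ≈ +0.200; the vertex latitude is φ_max = arccos|n̂_z| ≈ 78.5°.
Check via Clairaut: cos φ_max = |cos φ₁| · sin C = cos(7.0°)·sin(11.6°) ≈ 0.200, again giving ≈ 78.5°.

≈ 78.5°N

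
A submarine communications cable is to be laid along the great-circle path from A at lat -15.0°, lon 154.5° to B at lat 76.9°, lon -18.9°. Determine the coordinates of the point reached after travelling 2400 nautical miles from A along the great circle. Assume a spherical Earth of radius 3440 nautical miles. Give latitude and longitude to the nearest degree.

≈ lat 25°, lon 153°

Convert each endpoint to a unit vector on the sphere (x = cos φ cos λ, y = cos φ sin λ, z = sin φ).
The central angle between the endpoints is δ = arccos(p₁·p₂) ≈ 2.060 rad (118.0°). The total great-circle distance is δ·R ≈ 2.060 × 3440 ≈ 7085 nmi, so the target fraction is f = 2400/7085 ≈ 0.339.
Interpolate at f ≈ 0.339 with slerp weights a = sin((1−f)δ)/sin δ ≈ 1.108, b = sin(fδ)/sin δ ≈ 0.728.
p = a·p₁ + b·p₂ ≈ (-0.810, 0.407, 0.422); φ = arcsin(p_z) ≈ 24.96°, λ = atan2(p_y, p_x) ≈ 153.30°.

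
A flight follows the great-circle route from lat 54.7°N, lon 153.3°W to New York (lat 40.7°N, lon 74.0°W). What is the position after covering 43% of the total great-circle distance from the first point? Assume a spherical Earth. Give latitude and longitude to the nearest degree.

Convert each endpoint to a unit vector on the sphere (x = cos φ cos λ, y = cos φ sin λ, z = sin φ).
The central angle between the endpoints is δ = arccos(p₁·p₂) ≈ 0.910 rad (52.2°).
Interpolate at f = 0.43 with slerp weights a = sin((1−f)δ)/sin δ ≈ 0.628, b = sin(fδ)/sin δ ≈ 0.483.
p = a·p₁ + b·p₂ ≈ (-0.223, -0.515, 0.828); φ = arcsin(p_z) ≈ 55.85°, λ = atan2(p_y, p_x) ≈ -113.43°.

≈ lat 56°N, lon 113°W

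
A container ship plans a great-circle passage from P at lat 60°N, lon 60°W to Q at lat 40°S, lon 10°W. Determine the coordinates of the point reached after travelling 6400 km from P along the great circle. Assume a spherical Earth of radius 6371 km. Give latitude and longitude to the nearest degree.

≈ lat 8°N, lon 28°W

Write both endpoints as unit vectors p₁, p₂ with components (cos φ cos λ, cos φ sin λ, sin φ).
The central angle between the endpoints is δ = arccos(p₁·p₂) ≈ 1.886 rad (108.1°). The total great-circle distance is δ·R ≈ 1.886 × 6371 ≈ 12019 km, so the target fraction is f = 6400/12019 ≈ 0.533.
Interpolate at f ≈ 0.533 with slerp weights a = sin((1−f)δ)/sin δ ≈ 0.812, b = sin(fδ)/sin δ ≈ 0.888.
p = a·p₁ + b·p₂ ≈ (0.873, -0.470, 0.133); φ = arcsin(p_z) ≈ 7.62°, λ = atan2(p_y, p_x) ≈ -28.29°.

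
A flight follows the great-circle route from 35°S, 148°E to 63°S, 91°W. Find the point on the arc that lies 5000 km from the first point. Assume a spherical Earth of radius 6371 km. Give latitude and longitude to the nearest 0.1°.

≈ 69.0°S, 157.9°W

From cos δ = sin φ₁ sin φ₂ + cos φ₁ cos φ₂ cos Δλ, the central angle is δ ≈ 1.246 rad (71.4°). The total great-circle distance is δ·R ≈ 1.246 × 6371 ≈ 7936 km, so the target fraction is f = 5000/7936 ≈ 0.630.
Interpolate at f ≈ 0.630 with slerp weights a = sin((1−f)δ)/sin δ ≈ 0.469, b = sin(fδ)/sin δ ≈ 0.746.
p = a·p₁ + b·p₂ ≈ (-0.332, -0.135, -0.934); φ = arcsin(p_z) ≈ -69.01°, λ = atan2(p_y, p_x) ≈ -157.89°.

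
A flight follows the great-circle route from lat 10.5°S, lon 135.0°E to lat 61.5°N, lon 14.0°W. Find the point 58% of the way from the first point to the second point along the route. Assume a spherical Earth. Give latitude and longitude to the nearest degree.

≈ lat 57°N, lon 104°E

Write both endpoints as unit vectors p₁, p₂ with components (cos φ cos λ, cos φ sin λ, sin φ).
The central angle between the endpoints is δ = arccos(p₁·p₂) ≈ 2.168 rad (124.2°).
Interpolate at f = 0.58 with slerp weights a = sin((1−f)δ)/sin δ ≈ 0.955, b = sin(fδ)/sin δ ≈ 1.150.
p = a·p₁ + b·p₂ ≈ (-0.131, 0.531, 0.837); φ = arcsin(p_z) ≈ 56.82°, λ = atan2(p_y, p_x) ≈ 103.90°.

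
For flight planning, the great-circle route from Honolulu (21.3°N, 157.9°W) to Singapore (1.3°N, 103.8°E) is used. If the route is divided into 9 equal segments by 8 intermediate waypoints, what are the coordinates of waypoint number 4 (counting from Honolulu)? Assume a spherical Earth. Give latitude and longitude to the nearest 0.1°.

The haversine formula gives a central angle δ ≈ 1.697 rad (97.3°) between the endpoints.
Interpolate at f = 4/9 with slerp weights a = sin((1−f)δ)/sin δ ≈ 0.816, b = sin(fδ)/sin δ ≈ 0.690.
p = a·p₁ + b·p₂ ≈ (-0.869, 0.384, 0.312); φ = arcsin(p_z) ≈ 18.18°, λ = atan2(p_y, p_x) ≈ 156.14°.

≈ (18.2°N, 156.1°E)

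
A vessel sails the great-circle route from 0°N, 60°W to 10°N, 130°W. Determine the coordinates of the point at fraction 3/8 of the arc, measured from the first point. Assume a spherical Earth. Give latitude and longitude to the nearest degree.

≈ 5°N, 86°W

From cos δ = sin φ₁ sin φ₂ + cos φ₁ cos φ₂ cos Δλ, the central angle is δ ≈ 1.227 rad (70.3°).
Interpolate at f = 3/8 with slerp weights a = sin((1−f)δ)/sin δ ≈ 0.737, b = sin(fδ)/sin δ ≈ 0.472.
p = a·p₁ + b·p₂ ≈ (0.070, -0.994, 0.082); φ = arcsin(p_z) ≈ 4.70°, λ = atan2(p_y, p_x) ≈ -85.98°.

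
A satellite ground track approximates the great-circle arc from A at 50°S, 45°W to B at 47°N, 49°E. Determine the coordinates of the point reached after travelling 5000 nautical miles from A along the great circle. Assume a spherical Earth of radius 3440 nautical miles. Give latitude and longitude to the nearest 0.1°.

Convert each endpoint to a unit vector on the sphere (x = cos φ cos λ, y = cos φ sin λ, z = sin φ).
The central angle between the endpoints is δ = arccos(p₁·p₂) ≈ 2.203 rad (126.2°). The total great-circle distance is δ·R ≈ 2.203 × 3440 ≈ 7578 nmi, so the target fraction is f = 5000/7578 ≈ 0.660.
Interpolate at f ≈ 0.660 with slerp weights a = sin((1−f)δ)/sin δ ≈ 0.844, b = sin(fδ)/sin δ ≈ 1.231.
p = a·p₁ + b·p₂ ≈ (0.935, 0.250, 0.253); φ = arcsin(p_z) ≈ 14.68°, λ = atan2(p_y, p_x) ≈ 14.97°.

≈ 14.7°N, 15.0°E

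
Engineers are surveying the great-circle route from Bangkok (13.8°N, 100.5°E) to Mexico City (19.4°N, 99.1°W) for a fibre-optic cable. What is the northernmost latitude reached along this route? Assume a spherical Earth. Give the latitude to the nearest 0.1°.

≈ 60.4°N

The great circle lies in the plane with unit normal n̂ = (p₁ × p₂)/|p₁ × p₂|.
Here n̂_z ≈ +0.495; the vertex latitude is φ_max = arccos|n̂_z| ≈ 60.4°.
Check via Clairaut: cos φ_max = |cos φ₁| · sin C = cos(13.8°)·sin(30.6°) ≈ 0.495, again giving ≈ 60.4°.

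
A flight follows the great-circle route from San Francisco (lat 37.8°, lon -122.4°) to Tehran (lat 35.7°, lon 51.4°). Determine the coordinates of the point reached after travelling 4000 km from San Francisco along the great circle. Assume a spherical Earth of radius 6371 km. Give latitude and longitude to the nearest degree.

Write both endpoints as unit vectors p₁, p₂ with components (cos φ cos λ, cos φ sin λ, sin φ).
The central angle between the endpoints is δ = arccos(p₁·p₂) ≈ 1.855 rad (106.3°). The total great-circle distance is δ·R ≈ 1.855 × 6371 ≈ 11817 km, so the target fraction is f = 4000/11817 ≈ 0.338.
Interpolate at f ≈ 0.338 with slerp weights a = sin((1−f)δ)/sin δ ≈ 0.981, b = sin(fδ)/sin δ ≈ 0.612.
p = a·p₁ + b·p₂ ≈ (-0.105, -0.266, 0.958); φ = arcsin(p_z) ≈ 73.38°, λ = atan2(p_y, p_x) ≈ -111.59°.

≈ lat 73°, lon -112°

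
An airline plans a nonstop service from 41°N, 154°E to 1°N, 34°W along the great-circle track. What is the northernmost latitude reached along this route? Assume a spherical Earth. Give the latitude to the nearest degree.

The great circle lies in the plane with unit normal n̂ = (p₁ × p₂)/|p₁ × p₂|.
Here n̂_z ≈ +0.155; the vertex latitude is φ_max = arccos|n̂_z| ≈ 81.1°.
Check via Clairaut: cos φ_max = |cos φ₁| · sin C = cos(41.0°)·sin(11.9°) ≈ 0.155, again giving ≈ 81.1°.

≈ 81°N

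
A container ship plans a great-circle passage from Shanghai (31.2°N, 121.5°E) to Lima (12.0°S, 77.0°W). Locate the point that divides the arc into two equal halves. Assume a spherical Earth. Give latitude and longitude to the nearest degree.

From cos δ = sin φ₁ sin φ₂ + cos φ₁ cos φ₂ cos Δλ, the central angle is δ ≈ 2.693 rad (154.3°).
Interpolate at f = 1/2 with slerp weights a = sin((1−f)δ)/sin δ ≈ 2.249, b = sin(fδ)/sin δ ≈ 2.249.
p = a·p₁ + b·p₂ ≈ (-0.510, -0.503, 0.697); φ = arcsin(p_z) ≈ 44.22°, λ = atan2(p_y, p_x) ≈ -135.40°.

≈ 44°N, 135°W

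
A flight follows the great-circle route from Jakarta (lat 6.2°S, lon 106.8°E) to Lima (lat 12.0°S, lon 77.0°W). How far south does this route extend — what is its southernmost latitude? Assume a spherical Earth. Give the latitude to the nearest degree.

The great circle lies in the plane with unit normal n̂ = (p₁ × p₂)/|p₁ × p₂|.
Here n̂_z ≈ +0.202; the vertex latitude is φ_max = arccos|n̂_z| ≈ 78.3°.
Check via Clairaut: cos φ_max = |cos φ₁| · sin C = cos(6.2°)·sin(168.3°) ≈ 0.202, again giving ≈ 78.3°.

≈ 78°S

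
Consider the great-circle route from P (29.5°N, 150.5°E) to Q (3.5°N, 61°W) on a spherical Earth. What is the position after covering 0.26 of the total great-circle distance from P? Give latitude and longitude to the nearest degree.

≈ (48°N, 170°W)

Write both endpoints as unit vectors p₁, p₂ with components (cos φ cos λ, cos φ sin λ, sin φ).
The central angle between the endpoints is δ = arccos(p₁·p₂) ≈ 2.361 rad (135.3°).
Interpolate at f = 0.26 with slerp weights a = sin((1−f)δ)/sin δ ≈ 1.399, b = sin(fδ)/sin δ ≈ 0.819.
p = a·p₁ + b·p₂ ≈ (-0.664, -0.115, 0.739); φ = arcsin(p_z) ≈ 47.65°, λ = atan2(p_y, p_x) ≈ -170.16°.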